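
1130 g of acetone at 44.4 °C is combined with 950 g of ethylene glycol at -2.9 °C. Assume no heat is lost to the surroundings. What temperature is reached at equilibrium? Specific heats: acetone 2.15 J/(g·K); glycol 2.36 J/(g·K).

T_f ≈ 21.7 °C

Setting the total heat transfer to zero:
1130·2.15·(T − 44.4) + 950·2.36·(T − (-2.9)) = 0
4671.5 T = 101368
T ≈ 21.70 °C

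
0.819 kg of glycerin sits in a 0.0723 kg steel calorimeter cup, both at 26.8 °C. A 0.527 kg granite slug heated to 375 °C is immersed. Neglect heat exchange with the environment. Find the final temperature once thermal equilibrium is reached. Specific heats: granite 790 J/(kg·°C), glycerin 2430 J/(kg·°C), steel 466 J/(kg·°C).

T_f ≈ 86.2 °C

T_f = Σ m_i c_i T_i / Σ m_i c_i:
T_f = (416.33*375 + 1990.2*26.8 + 33.69*26.8) / (416.33 + 1990.2 + 33.69)
    = 210363 / 2440.2 ≈ 86.21 °C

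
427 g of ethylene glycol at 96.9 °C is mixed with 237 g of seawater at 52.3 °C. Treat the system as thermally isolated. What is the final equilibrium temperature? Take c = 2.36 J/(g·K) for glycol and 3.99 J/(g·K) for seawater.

T_f is the heat-capacity-weighted average of the initial temperatures:
T_f = (1007.7×96.9 + 945.63×52.3) / (1007.7 + 945.63)
    = 147105 / 1953.3 ≈ 75.31 °C

T_f ≈ 75.3 °C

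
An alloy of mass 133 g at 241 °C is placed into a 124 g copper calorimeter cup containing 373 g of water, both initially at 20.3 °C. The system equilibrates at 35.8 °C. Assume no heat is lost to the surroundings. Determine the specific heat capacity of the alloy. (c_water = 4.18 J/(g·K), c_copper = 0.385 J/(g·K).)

Energy conservation, ΣQ = 0:
133×c×(35.8 − 241) + 373×4.18×(35.8 − 20.3) + 124×0.385×(35.8 − 20.3) = 0
-27292 c = -24907
c = -24907/-27292 ≈ 0.9126 J/(g·K)

c ≈ 0.913 J/(g·K)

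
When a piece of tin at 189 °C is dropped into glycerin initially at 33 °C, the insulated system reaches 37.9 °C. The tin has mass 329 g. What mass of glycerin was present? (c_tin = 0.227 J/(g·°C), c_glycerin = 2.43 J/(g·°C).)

m ≈ 948 g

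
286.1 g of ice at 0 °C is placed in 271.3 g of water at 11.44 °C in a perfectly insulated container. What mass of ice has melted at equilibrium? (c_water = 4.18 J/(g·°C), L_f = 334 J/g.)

Water can give up m c ΔT = 271.3×4.18×11.44 = 12973 J before reaching 0 °C.
Fully melting the ice requires m_ice L_f = 286.1×334 = 95557 J.
That's not enough to melt it all — equilibrium is at 0 °C with ice remaining.
Mass melted = 12973/334 ≈ 38.84 g.

m_melted ≈ 38.8 g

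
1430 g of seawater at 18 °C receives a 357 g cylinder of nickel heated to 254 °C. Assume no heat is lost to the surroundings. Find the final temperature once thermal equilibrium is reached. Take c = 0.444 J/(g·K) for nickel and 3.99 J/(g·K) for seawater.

|Q_nickel| = |Q_seawater|:
357×0.444×(254 − T) = 1430×3.99×(T − 18)
158.51(254 − T) = 5705.7(T − 18)
5864.2 T = 142964  ⇒  T ≈ 24.38 °C

T_f ≈ 24.4 °C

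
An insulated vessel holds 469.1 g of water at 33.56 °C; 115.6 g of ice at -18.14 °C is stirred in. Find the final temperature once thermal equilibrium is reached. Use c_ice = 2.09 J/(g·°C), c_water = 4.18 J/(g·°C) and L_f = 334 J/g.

T_f ≈ 9.3 °C

Sum of m c ΔT and latent-heat terms is zero:
ice -18.14→0 °C: 115.6×2.09×18.14 = 4382.7; melt ice: 115.6×334 = 38610; meltwater 0→T: 115.6×4.18×T = 483.21 T; water cools: 469.1×4.18×(T − 33.56) = 1960.8(T − 33.56)
2444 T = 65806 − 42993 = 22813
T ≈ 9.33 °C. Since T > 0 °C, the all-ice-melts assumption holds.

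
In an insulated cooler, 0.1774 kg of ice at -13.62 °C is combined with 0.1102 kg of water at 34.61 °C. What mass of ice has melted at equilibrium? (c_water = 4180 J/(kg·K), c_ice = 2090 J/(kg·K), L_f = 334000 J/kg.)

Heat available from the water dropping to 0 °C: 0.1102×4180×34.61 = 15943 J.
Of that, 0.1774×2090×13.62 = 5049.8 J goes to bring the ice to 0 °C, leaving 10893 J.
Fully melting the ice requires m_ice L_f = 0.1774×334000 = 59252 J.
10893 J < 59252 J, so only part of the ice melts and the system sits at 0 °C.
m_melted×334000 = 10893  ⇒  m_melted ≈ 0.03261 kg.

m_melted ≈ 0.0326 kg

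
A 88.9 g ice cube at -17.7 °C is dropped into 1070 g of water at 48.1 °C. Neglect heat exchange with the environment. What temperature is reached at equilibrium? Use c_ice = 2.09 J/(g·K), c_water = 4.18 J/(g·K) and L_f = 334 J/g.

Heat gained plus heat lost sum to zero:
ice -17.7→0 °C: 88.9×2.09×17.7 = 3288.7; fusion: m_ice L_f = 88.9×334 = 29693; meltwater 0→T: 88.9×4.18×T = 371.6 T; water: 4472.6(T − 48.1)
4844.2 T = 215132 − 32981 = 182151
T ≈ 37.60 °C. Since T > 0 °C, the all-ice-melts assumption holds.

T_f ≈ 37.6 °C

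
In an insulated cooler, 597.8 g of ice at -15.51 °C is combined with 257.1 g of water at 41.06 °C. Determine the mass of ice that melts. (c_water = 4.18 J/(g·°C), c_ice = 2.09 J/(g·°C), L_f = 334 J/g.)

Cooling the water to 0 °C releases 257.1×4.18×41.06 = 44126 J.
Warming the ice to 0 °C takes 597.8×2.09×15.51 = 19378 J, leaving 24748 J for melting.
To melt every bit of ice: 597.8×334 = 199665 J.
That's not enough to melt it all — equilibrium is at 0 °C with ice remaining.
m_melt = 24748 / L_f = 74.1 g.

m_melted ≈ 74.1 g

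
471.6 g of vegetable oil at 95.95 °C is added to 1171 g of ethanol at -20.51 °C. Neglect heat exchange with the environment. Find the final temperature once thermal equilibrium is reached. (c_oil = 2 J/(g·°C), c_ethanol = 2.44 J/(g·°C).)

T_f ≈ 8.4 °C

Heat gained plus heat lost sum to zero:
471.6·2·(T − 95.95) + 1171·2.44·(T − (-20.51)) = 0
(943.2 + 2857.2) T = 943.2·95.95 + 2857.2·(-20.51)
T ≈ 8.39 °C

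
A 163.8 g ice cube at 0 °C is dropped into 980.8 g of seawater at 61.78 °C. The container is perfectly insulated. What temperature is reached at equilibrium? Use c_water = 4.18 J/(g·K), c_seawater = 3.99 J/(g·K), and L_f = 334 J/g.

T_f ≈ 40.7 °C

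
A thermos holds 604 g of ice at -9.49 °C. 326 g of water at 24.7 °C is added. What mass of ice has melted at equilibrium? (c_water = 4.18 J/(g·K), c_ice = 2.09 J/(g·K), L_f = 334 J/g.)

Heat available from the water dropping to 0 °C: 326·4.18·24.7 = 33658 J.
Of that, 604·2.09·9.49 = 11980 J goes to bring the ice to 0 °C, leaving 21678 J.
To melt every bit of ice: 604·334 = 201736 J.
That's not enough to melt it all — equilibrium is at 0 °C with ice remaining.
m_melted·334 = 21678  ⇒  m_melted ≈ 64.91 g.

m_melted ≈ 64.9 g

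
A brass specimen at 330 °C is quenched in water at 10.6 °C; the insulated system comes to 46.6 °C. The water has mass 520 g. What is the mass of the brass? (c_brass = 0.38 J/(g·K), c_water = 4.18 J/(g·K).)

m ≈ 727 g

Heat lost by the brass = heat gained by the water:
m·0.38·(330 − 46.6) = 520·4.18·(46.6 − 10.6)
107.69 m = 78250  ⇒  m ≈ 726.6 g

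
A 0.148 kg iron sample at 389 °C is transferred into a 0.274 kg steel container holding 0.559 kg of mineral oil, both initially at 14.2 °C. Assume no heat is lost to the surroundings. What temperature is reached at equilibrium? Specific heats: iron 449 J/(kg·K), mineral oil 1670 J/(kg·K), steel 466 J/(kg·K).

Taking heat into each body as positive, Σ m c ΔT = 0:
0.148*449*(T − 389) + 0.559*1670*(T − 14.2) + 0.274*466*(T − 14.2) = 0
1127.7 T = 40919
T ≈ 36.29 °C

T_f ≈ 36.3 °C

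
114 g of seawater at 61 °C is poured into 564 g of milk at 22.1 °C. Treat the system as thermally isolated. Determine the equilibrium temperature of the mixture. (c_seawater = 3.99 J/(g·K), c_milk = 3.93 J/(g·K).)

T_f ≈ 28.7 °C

Heat gained plus heat lost sum to zero:
114*3.99*(T − 61) + 564*3.93*(T − 22.1) = 0
2671.4 T = 76732
T = 76732/2671.4 ≈ 28.72 °C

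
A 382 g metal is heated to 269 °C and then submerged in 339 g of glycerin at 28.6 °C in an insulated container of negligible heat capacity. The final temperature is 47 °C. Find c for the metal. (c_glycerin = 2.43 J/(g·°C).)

m_s c (T_s − T_f) = m_glycerin c_glycerin (T_f − T_0):
382×c×(269 − 47) = 339×2.43×(47 − 28.6)
84804 c = 15157  ⇒  c ≈ 0.1787 J/(g·°C)

c ≈ 0.179 J/(g·°C)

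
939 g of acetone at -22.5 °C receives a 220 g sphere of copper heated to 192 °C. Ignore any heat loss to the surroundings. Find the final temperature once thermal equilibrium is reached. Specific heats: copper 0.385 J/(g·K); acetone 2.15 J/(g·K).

T_f ≈ -13.9 °C

Energy conservation, ΣQ = 0:
220*0.385*(T − 192) + 939*2.15*(T − (-22.5)) = 0
84.7(T − 192) + 2018.8(T − (-22.5)) = 0
2103.5 T = -29162
T = -29162 / 2103.5 = -13.9 °C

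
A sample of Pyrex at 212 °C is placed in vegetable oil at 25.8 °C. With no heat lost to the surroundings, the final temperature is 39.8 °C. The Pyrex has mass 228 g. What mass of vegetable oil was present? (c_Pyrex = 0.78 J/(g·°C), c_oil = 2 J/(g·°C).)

m ≈ 1090 g

Energy conservation, ΣQ = 0:
228×0.78×(39.8 − 212) + m×2×(39.8 − 25.8) = 0
28 m = 30624
m = 30624/28 ≈ 1094 g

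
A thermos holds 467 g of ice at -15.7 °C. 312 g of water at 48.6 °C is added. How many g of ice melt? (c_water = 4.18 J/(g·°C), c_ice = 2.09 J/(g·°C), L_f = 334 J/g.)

Water can give up m c ΔT = 312×4.18×48.6 = 63382 J before reaching 0 °C.
Warming the ice to 0 °C takes 467×2.09×15.7 = 15324 J, leaving 48059 J for melting.
To melt every bit of ice: 467×334 = 155978 J.
48059 J < 155978 J, so only part of the ice melts and the system sits at 0 °C.
m_melt = 48059 / L_f = 143.9 g.

m_melted ≈ 144 g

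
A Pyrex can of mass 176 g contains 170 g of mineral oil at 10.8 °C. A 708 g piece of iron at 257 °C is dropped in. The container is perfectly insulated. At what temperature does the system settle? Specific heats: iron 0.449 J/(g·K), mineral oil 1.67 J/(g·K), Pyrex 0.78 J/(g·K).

T_f ≈ 116.7 °C

Net heat exchanged in the isolated system is zero:
708×0.449×(T − 257) + 170×1.67×(T − 10.8) + 176×0.78×(T − 10.8) = 0
(317.89 + 283.9 + 137.28) T = 317.89×257 + 283.9×10.8 + 137.28×10.8
T ≈ 116.70 °C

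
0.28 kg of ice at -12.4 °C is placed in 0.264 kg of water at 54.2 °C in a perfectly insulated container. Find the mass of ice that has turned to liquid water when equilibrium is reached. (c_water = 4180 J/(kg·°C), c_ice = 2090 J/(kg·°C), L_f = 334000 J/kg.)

m_melted ≈ 0.157 kg

Heat available from the water dropping to 0 °C: 0.264×4180×54.2 = 59811 J.
Warming the ice to 0 °C takes 0.28×2090×12.4 = 7256.5 J, leaving 52554 J for melting.
Melting all 0.28 kg of ice would need 0.28×334000 = 93520 J.
That's not enough to melt it all — equilibrium is at 0 °C with ice remaining.
m_melt = 52554 / L_f = 0.1573 kg.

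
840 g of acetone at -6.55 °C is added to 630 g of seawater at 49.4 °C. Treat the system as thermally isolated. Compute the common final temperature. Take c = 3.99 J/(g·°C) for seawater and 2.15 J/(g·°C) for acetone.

T_f ≈ 26.0 °C

Heat lost by the seawater equals heat gained by the acetone:
630*3.99*(49.4 − T) = 840*2.15*(T − (-6.55))
2513.7(49.4 − T) = 1806(T − (-6.55))
4319.7 T = 112347  ⇒  T ≈ 26.01 °C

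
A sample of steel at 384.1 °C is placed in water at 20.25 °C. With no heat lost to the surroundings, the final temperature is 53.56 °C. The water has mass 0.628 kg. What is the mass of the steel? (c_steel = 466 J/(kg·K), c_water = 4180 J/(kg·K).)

m ≈ 0.568 kg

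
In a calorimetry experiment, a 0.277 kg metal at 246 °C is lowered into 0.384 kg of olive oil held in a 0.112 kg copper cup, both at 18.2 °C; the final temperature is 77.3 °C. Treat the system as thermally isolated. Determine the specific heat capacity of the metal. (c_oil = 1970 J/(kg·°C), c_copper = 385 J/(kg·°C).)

Conservation of energy gives ΣQ = 0:
0.277·c·(77.3 − 246) + 0.384·1970·(77.3 − 18.2) + 0.112·385·(77.3 − 18.2) = 0
-46.73 c = -47256
c = -47256/-46.73 ≈ 1011 J/(kg·°C)

c ≈ 1010 J/(kg·°C)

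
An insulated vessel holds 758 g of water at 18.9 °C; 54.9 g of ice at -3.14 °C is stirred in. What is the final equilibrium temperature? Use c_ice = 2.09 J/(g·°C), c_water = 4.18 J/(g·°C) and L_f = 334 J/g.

T_f ≈ 12.1 °C

Net heat exchanged in the isolated system is zero:
ice -3.14→0 °C: 54.9·2.09·3.14 = 360.29
  fusion: m_ice L_f = 54.9·334 = 18337
  meltwater 0→T: 54.9·4.18·T = 229.48 T
  water cools: 758·4.18·(T − 18.9) = 3168.4(T − 18.9)
3397.9 T = 59884 − 18697 = 41187
T ≈ 12.12 °C — above 0 °C, consistent with complete melting.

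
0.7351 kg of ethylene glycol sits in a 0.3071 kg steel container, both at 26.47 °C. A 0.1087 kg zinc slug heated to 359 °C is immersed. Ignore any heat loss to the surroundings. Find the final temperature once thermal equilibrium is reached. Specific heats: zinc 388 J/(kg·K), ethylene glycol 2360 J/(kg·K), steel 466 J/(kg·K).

T_f ≈ 33.8 °C

Let T be the final temperature. ΣQ_i = 0:
0.1087*388*(T − 359) + 0.7351*2360*(T − 26.47) + 0.3071*466*(T − 26.47) = 0
(42.18 + 1734.8 + 143.11) T = 42.18*359 + 1734.8*26.47 + 143.11*26.47
T = 64850/1920.1 ≈ 33.77 °C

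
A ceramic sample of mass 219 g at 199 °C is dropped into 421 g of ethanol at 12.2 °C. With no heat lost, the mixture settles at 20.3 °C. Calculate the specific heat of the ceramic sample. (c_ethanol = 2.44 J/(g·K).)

c ≈ 0.213 J/(g·K)

Energy conservation, ΣQ = 0:
219×c×(20.3 − 199) + 421×2.44×(20.3 − 12.2) = 0
-39135 c = -8320.6
c = -8320.6/-39135 ≈ 0.2126 J/(g·K)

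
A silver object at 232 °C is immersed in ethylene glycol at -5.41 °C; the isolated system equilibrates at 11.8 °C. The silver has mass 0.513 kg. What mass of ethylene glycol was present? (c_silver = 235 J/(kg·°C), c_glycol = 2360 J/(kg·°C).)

m ≈ 0.654 kg

Heat lost by the silver = heat gained by the glycol:
0.513×235×(232 − 11.8) = m×2360×(11.8 − (-5.41))
40616 m = 26546  ⇒  m ≈ 0.6536 kg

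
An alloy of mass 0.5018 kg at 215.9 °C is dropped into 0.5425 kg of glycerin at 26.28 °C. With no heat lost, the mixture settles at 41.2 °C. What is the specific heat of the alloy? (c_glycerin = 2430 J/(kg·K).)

Energy conservation, ΣQ = 0:
0.5018×c×(41.2 − 215.9) + 0.5425×2430×(41.2 − 26.28) = 0
-87.66 c = -19669
c = -19669/-87.66 ≈ 224.4 J/(kg·K)

c ≈ 224 J/(kg·K)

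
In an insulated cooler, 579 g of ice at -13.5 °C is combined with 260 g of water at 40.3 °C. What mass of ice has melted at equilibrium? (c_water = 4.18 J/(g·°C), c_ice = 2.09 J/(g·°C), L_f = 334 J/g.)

Cooling the water to 0 °C releases 260·4.18·40.3 = 43798 J.
Warming the ice to 0 °C takes 579·2.09·13.5 = 16336 J, leaving 27462 J for melting.
To melt every bit of ice: 579·334 = 193386 J.
That's not enough to melt it all — equilibrium is at 0 °C with ice remaining.
Mass melted = 27462/334 ≈ 82.22 g.

m_melted ≈ 82.2 g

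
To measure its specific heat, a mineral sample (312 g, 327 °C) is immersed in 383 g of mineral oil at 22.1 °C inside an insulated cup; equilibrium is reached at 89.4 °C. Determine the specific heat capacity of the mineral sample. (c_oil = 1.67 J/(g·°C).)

Heat lost by the mineral sample = heat gained by the oil:
312×c×(327 − 89.4) = 383×1.67×(89.4 − 22.1)
74131 c = 43046  ⇒  c ≈ 0.5807 J/(g·°C)

c ≈ 0.581 J/(g·°C)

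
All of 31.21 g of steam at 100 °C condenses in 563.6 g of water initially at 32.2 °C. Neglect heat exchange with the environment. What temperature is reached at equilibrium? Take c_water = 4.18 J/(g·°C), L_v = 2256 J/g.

T_f ≈ 64.1 °C

Setting the total heat transfer to zero:
condense steam: −31.21·2256 = −70410; condensate cools 100→T: 31.21·4.18·(T − 100) = 130.46(T − 100); original water: 2355.8(T − 32.2)
2486.3 T = 70410 + 13046 + 75858 = 159314
T ≈ 64.08 °C, under the boiling point, so the assumption holds.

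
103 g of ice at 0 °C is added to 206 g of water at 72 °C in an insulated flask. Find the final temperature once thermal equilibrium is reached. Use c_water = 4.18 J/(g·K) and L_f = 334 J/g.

T_f ≈ 21.4 °C

Taking heat into each body as positive, Σ m c ΔT = 0:
fusion: m_ice L_f = 103·334 = 34402
  warm the meltwater: 430.54 T
  water: 861.08(T − 72)
1291.6 T = 61998 − 34402 = 27596
T ≈ 21.37 °C (positive, so assuming full melt was valid).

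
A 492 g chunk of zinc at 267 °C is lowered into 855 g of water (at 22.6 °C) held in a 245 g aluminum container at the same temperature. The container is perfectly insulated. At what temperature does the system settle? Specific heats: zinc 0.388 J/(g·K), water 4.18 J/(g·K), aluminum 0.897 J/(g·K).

T_f is the heat-capacity-weighted average of the initial temperatures:
T_f = (190.9×267 + 3573.9×22.6 + 219.77×22.6) / (190.9 + 3573.9 + 219.77)
    = 136706 / 3984.6 ≈ 34.31 °C

T_f ≈ 34.3 °C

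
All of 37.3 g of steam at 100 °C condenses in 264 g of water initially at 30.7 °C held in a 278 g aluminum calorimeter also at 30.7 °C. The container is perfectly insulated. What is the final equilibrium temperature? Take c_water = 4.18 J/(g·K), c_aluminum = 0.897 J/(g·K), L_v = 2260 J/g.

T_f ≈ 93.7 °C

Conservation of energy gives ΣQ = 0:
latent heat released on condensation: 37.3×2260 = 84298; condensed water 100 °C→T: 155.91(T − 100); original water: 1103.5(T − 30.7); aluminum cup: 278×0.897×(T − 30.7) = 249.37(T − 30.7)
1508.8 T = 84298 + 15591 + 41534 = 141423
T ≈ 93.73 °C — below 100 °C, confirming all the steam condensed.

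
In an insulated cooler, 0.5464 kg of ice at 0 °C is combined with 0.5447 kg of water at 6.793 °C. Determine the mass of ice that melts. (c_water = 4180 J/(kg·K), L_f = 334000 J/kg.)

Water can give up m c ΔT = 0.5447·4180·6.793 = 15467 J before reaching 0 °C.
To melt every bit of ice: 0.5464·334000 = 182498 J.
15467 J < 182498 J, so only part of the ice melts and the system sits at 0 °C.
m_melt = 15467 / L_f = 0.04631 kg.

m_melted ≈ 0.0463 kg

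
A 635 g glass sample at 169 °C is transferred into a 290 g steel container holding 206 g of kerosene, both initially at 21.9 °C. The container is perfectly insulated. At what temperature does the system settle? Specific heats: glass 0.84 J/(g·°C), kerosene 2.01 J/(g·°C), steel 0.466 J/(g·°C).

Setting the total heat transfer to zero:
635*0.84*(T − 169) + 206*2.01*(T − 21.9) + 290*0.466*(T − 21.9) = 0
(533.4 + 414.06 + 135.14) T = 533.4*169 + 414.06*21.9 + 135.14*21.9
T = 102172 / 1082.6 = 94.4 °C

T_f ≈ 94.4 °C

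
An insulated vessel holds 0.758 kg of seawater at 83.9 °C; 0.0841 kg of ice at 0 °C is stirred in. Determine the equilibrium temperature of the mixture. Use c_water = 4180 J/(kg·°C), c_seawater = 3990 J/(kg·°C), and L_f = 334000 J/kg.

T_f ≈ 66.8 °C

Let T be the final temperature. ΣQ_i = 0:
fusion: m_ice L_f = 0.0841×334000 = 28089
  warm the meltwater: 351.54 T
  seawater: 3024.4(T − 83.9)
3376 T = 253749 − 28089 = 225659
T ≈ 66.84 °C (positive, so assuming full melt was valid).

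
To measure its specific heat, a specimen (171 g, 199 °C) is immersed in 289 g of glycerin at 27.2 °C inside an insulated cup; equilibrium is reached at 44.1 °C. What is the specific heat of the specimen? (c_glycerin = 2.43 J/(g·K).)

Heat lost by the specimen = heat gained by the glycerin:
171·c·(199 − 44.1) = 289·2.43·(44.1 − 27.2)
26488 c = 11868  ⇒  c ≈ 0.4481 J/(g·K)

c ≈ 0.448 J/(g·K)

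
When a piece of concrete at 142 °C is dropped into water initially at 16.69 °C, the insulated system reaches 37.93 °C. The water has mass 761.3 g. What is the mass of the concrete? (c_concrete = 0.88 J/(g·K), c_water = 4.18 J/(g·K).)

m ≈ 738 g

Net heat exchanged in the isolated system is zero:
m×0.88×(37.93 − 142) + 761.3×4.18×(37.93 − 16.69) = 0
-91.58 m = -67591
m = -67591/-91.58 ≈ 738 g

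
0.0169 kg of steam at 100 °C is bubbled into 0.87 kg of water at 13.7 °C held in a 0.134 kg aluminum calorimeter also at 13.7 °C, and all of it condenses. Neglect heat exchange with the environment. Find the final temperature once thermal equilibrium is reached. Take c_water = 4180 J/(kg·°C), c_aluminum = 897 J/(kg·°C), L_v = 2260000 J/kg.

T_f ≈ 25.3 °C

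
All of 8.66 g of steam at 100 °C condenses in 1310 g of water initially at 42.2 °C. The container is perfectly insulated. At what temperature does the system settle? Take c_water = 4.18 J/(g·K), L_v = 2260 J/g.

T_f ≈ 46.1 °C

Heat gained plus heat lost sum to zero:
steam→water at 100 °C releases m L_v = 8.66×2260 = 19572
  condensed water 100 °C→T: 36.2(T − 100)
  original water: 5475.8(T − 42.2)
5512 T = 19572 + 3619.9 + 231079 = 254270
T ≈ 46.13 °C (< 100 °C, so full condensation is consistent).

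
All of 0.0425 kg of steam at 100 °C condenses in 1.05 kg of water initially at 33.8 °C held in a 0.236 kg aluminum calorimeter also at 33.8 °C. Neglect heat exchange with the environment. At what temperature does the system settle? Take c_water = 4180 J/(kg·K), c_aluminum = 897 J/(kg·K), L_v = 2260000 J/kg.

T_f ≈ 56.4 °C

Conservation of energy gives ΣQ = 0:
condense steam: −0.0425·2260000 = −96050; condensate cools 100→T: 0.0425·4180·(T − 100) = 177.65(T − 100); original water: 4389(T − 33.8); cup: 211.69(T − 33.8)
4778.3 T = 96050 + 17765 + 155503 = 269318
T ≈ 56.36 °C — below 100 °C, confirming all the steam condensed.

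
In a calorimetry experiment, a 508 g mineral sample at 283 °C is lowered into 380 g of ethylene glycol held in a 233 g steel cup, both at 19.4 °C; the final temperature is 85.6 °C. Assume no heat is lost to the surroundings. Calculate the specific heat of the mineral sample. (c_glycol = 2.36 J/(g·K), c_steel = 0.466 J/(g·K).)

Energy conservation, ΣQ = 0:
508×c×(85.6 − 283) + 380×2.36×(85.6 − 19.4) + 233×0.466×(85.6 − 19.4) = 0
-100279 c = -66556
c = -66556/-100279 ≈ 0.6637 J/(g·K)

c ≈ 0.664 J/(g·K)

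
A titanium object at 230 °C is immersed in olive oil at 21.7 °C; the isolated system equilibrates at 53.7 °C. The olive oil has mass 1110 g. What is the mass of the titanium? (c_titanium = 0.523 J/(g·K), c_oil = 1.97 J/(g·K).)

m ≈ 759 g

Conservation of energy gives ΣQ = 0:
m·0.523·(53.7 − 230) + 1110·1.97·(53.7 − 21.7) = 0
-92.2 m = -69974
m = -69974/-92.2 ≈ 758.9 g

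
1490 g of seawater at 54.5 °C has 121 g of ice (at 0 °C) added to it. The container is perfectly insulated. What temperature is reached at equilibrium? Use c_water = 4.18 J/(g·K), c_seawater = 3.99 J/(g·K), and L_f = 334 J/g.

T_f ≈ 44.0 °C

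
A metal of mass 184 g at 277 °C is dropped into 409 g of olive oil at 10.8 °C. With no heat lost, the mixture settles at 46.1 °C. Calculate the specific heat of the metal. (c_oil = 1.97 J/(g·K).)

c ≈ 0.669 J/(g·K)

Heat lost by the metal = heat gained by the oil:
184×c×(277 − 46.1) = 409×1.97×(46.1 − 10.8)
42486 c = 28442  ⇒  c ≈ 0.6695 J/(g·K)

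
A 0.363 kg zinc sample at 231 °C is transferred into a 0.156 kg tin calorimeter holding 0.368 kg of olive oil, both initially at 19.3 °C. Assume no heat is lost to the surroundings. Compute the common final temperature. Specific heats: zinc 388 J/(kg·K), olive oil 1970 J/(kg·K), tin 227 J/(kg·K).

T_f ≈ 52.4 °C

Net heat exchanged in the isolated system is zero:
0.363*388*(T − 231) + 0.368*1970*(T − 19.3) + 0.156*227*(T − 19.3) = 0
901.22 T = 47210
T = 47210 / 901.22 = 52.4 °C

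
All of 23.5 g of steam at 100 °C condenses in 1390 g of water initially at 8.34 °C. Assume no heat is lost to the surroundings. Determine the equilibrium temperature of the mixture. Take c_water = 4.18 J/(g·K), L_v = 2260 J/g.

Taking heat into each body as positive, Σ m c ΔT = 0:
condense steam: −23.5·2260 = −53110; condensate cools 100→T: 23.5·4.18·(T − 100) = 98.23(T − 100); original water: 5810.2(T − 8.34)
5908.4 T = 53110 + 9823 + 48457 = 111390
T ≈ 18.85 °C, under the boiling point, so the assumption holds.

T_f ≈ 18.9 °C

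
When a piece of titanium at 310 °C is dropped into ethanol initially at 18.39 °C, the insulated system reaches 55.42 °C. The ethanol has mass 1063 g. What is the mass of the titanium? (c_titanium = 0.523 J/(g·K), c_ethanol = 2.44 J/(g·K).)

m ≈ 721 g

|Q_titanium| = |Q_ethanol|:
m×0.523×(310 − 55.42) = 1063×2.44×(55.42 − 18.39)
133.15 m = 96045  ⇒  m ≈ 721.4 g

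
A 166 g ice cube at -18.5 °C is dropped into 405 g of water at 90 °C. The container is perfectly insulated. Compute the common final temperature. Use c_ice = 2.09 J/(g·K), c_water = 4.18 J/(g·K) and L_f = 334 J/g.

Taking heat into each body as positive, Σ m c ΔT = 0:
ice -18.5→0 °C: 166×2.09×18.5 = 6418.4
  fusion: m_ice L_f = 166×334 = 55444
  warm the meltwater: 693.88 T
  water: 1692.9(T − 90)
2386.8 T = 152361 − 61862 = 90499
T ≈ 37.92 °C — above 0 °C, consistent with complete melting.

T_f ≈ 37.9 °C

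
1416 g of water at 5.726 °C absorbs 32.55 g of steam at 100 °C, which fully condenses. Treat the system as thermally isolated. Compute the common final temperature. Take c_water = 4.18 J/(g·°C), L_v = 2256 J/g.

Taking heat into each body as positive, Σ m c ΔT = 0:
condense steam: −32.55×2256 = −73433
  condensed water 100 °C→T: 136.06(T − 100)
  original water: 5918.9(T − 5.726)
6054.9 T = 73433 + 13606 + 33892 = 120930
T ≈ 19.97 °C, under the boiling point, so the assumption holds.

T_f ≈ 20.0 °C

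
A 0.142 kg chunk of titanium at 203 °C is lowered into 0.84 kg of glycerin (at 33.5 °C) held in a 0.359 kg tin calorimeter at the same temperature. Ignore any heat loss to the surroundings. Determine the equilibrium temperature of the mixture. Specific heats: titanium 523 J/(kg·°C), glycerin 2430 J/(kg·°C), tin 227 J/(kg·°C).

T_f ≈ 39.2 °C

Conservation of energy gives ΣQ = 0:
0.142×523×(T − 203) + 0.84×2430×(T − 33.5) + 0.359×227×(T − 33.5) = 0
2197 T = 86186
T = 86186 / 2197 = 39.2 °C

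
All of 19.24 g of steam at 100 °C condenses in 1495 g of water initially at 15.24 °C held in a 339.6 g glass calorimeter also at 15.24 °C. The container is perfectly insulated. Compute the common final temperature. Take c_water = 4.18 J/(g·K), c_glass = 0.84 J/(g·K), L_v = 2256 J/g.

T_f ≈ 22.8 °C

Energy conservation, ΣQ = 0:
condense steam: −19.24·2256 = −43405
  condensate cools 100→T: 19.24·4.18·(T − 100) = 80.42(T − 100)
  original water: 6249.1(T − 15.24)
  cup: 285.26(T − 15.24)
6614.8 T = 43405 + 8042.3 + 99584 = 151031
T ≈ 22.83 °C — below 100 °C, confirming all the steam condensed.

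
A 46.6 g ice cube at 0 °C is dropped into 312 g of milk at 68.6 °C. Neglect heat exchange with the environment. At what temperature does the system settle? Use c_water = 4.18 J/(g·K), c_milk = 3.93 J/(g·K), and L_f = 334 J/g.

T_f ≈ 48.2 °C

Sum of m c ΔT and latent-heat terms is zero:
fusion: m_ice L_f = 46.6×334 = 15564; warm the meltwater: 194.79 T; milk: 1226.2(T − 68.6)
1420.9 T = 84115 − 15564 = 68550
T ≈ 48.24 °C (positive, so assuming full melt was valid).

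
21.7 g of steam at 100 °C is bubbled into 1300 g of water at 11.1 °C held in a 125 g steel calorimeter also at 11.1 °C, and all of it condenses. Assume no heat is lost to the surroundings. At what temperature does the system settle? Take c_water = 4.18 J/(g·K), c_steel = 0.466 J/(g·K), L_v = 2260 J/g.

Setting the total heat transfer to zero:
latent heat released on condensation: 21.7×2260 = 49042
  condensate cools 100→T: 21.7×4.18×(T − 100) = 90.71(T − 100)
  original water: 5434(T − 11.1)
  cup: 58.25(T − 11.1)
5583 T = 49042 + 9070.6 + 60964 = 119077
T ≈ 21.33 °C, under the boiling point, so the assumption holds.

T_f ≈ 21.3 °C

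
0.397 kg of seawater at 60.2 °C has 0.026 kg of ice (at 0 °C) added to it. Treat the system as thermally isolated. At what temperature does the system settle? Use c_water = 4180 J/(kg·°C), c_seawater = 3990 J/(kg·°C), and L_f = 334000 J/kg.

T_f ≈ 51.2 °C

Energy conservation, ΣQ = 0:
latent heat to melt: 0.026·334000 = 8684
  meltwater 0→T: 0.026·4180·T = 108.68 T
  seawater: 1584(T − 60.2)
1692.7 T = 95359 − 8684 = 86675
T ≈ 51.20 °C — above 0 °C, consistent with complete melting.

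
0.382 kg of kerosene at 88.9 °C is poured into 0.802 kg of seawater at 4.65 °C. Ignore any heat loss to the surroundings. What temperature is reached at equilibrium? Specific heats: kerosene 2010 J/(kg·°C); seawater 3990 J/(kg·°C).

T_f ≈ 21.0 °C

Taking heat into each body as positive, Σ m c ΔT = 0:
0.382*2010*(T − 88.9) + 0.802*3990*(T − 4.65) = 0
767.82(T − 88.9) + 3200(T − 4.65) = 0
3967.8 T = 83139
T = 83139 / 3967.8 = 21 °C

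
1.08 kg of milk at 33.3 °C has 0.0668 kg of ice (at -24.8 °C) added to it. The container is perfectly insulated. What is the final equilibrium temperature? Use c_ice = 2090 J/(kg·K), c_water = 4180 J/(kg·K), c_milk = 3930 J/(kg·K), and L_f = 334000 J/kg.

T_f ≈ 25.5 °C

Sum of m c ΔT and latent-heat terms is zero:
warm ice to 0 °C: 0.0668·2090·(0 − (-24.8)) = 3462.4; fusion: m_ice L_f = 0.0668·334000 = 22311; meltwater 0→T: 0.0668·4180·T = 279.22 T; milk: 4244.4(T − 33.3)
4523.6 T = 141339 − 25774 = 115565
T ≈ 25.55 °C (positive, so assuming full melt was valid).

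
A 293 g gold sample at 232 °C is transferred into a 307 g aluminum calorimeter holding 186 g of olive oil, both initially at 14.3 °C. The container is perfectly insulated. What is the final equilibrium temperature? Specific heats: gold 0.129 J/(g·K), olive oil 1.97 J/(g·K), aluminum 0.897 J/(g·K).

T_f ≈ 26.4 °C

Energy conservation, ΣQ = 0:
293*0.129*(T − 232) + 186*1.97*(T − 14.3) + 307*0.897*(T − 14.3) = 0
679.6 T = 17947
T = 17947 / 679.6 = 26.4 °C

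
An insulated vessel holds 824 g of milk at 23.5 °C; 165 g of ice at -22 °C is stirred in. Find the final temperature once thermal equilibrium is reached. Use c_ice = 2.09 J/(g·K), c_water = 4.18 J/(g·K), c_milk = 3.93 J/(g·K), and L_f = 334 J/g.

Taking heat into each body as positive, Σ m c ΔT = 0:
ice -22→0 °C: 165×2.09×22 = 7586.7; latent heat to melt: 165×334 = 55110; warm the meltwater: 689.7 T; milk: 3238.3(T − 23.5)
3928 T = 76101 − 62697 = 13404
T ≈ 3.41 °C (positive, so assuming full melt was valid).

T_f ≈ 3.4 °C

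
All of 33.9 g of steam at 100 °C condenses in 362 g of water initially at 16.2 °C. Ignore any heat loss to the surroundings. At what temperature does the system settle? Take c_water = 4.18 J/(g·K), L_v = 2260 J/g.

Conservation of energy gives ΣQ = 0:
latent heat released on condensation: 33.9×2260 = 76614
  condensed water 100 °C→T: 141.7(T − 100)
  original water: 1513.2(T − 16.2)
1654.9 T = 76614 + 14170 + 24513 = 115297
T ≈ 69.67 °C (< 100 °C, so full condensation is consistent).

T_f ≈ 69.7 °C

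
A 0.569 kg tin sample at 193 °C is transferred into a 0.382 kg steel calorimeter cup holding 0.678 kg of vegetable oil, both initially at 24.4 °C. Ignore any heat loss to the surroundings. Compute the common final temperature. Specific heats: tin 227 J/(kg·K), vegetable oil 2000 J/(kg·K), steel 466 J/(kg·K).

Net heat exchanged in the isolated system is zero:
0.569×227×(T − 193) + 0.678×2000×(T − 24.4) + 0.382×466×(T − 24.4) = 0
(129.16 + 1356 + 178.01) T = 129.16×193 + 1356×24.4 + 178.01×24.4
T ≈ 37.49 °C

T_f ≈ 37.5 °C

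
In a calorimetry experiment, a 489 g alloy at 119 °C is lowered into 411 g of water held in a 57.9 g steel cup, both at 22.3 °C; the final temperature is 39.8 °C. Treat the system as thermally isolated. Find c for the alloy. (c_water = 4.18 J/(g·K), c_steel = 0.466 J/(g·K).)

c ≈ 0.788 J/(g·K)

Energy conservation, ΣQ = 0:
489·c·(39.8 − 119) + 411·4.18·(39.8 − 22.3) + 57.9·0.466·(39.8 − 22.3) = 0
-38729 c = -30537
c = -30537/-38729 ≈ 0.7885 J/(g·K)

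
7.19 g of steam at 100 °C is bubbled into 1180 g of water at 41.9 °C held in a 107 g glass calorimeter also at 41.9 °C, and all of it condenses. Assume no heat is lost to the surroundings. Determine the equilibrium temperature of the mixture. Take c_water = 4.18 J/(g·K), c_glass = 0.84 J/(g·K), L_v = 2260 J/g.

T_f ≈ 45.5 °C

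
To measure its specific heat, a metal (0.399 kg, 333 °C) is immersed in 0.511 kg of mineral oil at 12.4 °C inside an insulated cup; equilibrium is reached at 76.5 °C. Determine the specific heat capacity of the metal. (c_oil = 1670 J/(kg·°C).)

Energy conservation, ΣQ = 0:
0.399·c·(76.5 − 333) + 0.511·1670·(76.5 − 12.4) = 0
-102.34 c = -54701
c = -54701/-102.34 ≈ 534.5 J/(kg·°C)

c ≈ 534 J/(kg·°C)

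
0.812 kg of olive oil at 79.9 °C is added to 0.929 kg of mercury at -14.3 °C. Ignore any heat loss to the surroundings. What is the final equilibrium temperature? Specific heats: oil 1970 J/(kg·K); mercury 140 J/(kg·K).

T_f ≈ 72.8 °C

Taking heat into each body as positive, Σ m c ΔT = 0:
0.812*1970*(T − 79.9) + 0.929*140*(T − (-14.3)) = 0
1599.6(T − 79.9) + 130.06(T − (-14.3)) = 0
1729.7 T = 125951
T ≈ 72.82 °C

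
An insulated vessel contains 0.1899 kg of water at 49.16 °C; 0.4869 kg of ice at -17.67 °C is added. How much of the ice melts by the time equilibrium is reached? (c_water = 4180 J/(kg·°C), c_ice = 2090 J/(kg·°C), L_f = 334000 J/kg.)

m_melted ≈ 0.063 kg

Heat available from the water dropping to 0 °C: 0.1899·4180·49.16 = 39022 J.
Warming the ice to 0 °C takes 0.4869·2090·17.67 = 17981 J, leaving 21041 J for melting.
Melting all 0.4869 kg of ice would need 0.4869·334000 = 162625 J.
21041 J < 162625 J, so only part of the ice melts and the system sits at 0 °C.
m_melt = 21041 / L_f = 0.063 kg.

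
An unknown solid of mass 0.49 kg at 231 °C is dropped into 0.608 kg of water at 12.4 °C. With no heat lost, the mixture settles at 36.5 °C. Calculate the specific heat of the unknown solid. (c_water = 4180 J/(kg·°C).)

c ≈ 643 J/(kg·°C)

Heat lost by the unknown solid = heat gained by the water:
0.49·c·(231 − 36.5) = 0.608·4180·(36.5 − 12.4)
95.3 c = 61249  ⇒  c ≈ 642.7 J/(kg·°C)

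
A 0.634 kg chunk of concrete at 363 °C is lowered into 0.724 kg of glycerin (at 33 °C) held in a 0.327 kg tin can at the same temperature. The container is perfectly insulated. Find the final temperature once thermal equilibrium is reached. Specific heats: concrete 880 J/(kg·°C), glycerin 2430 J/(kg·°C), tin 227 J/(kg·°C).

Setting the total heat transfer to zero:
0.634·880·(T − 363) + 0.724·2430·(T − 33) + 0.327·227·(T − 33) = 0
(557.92 + 1759.3 + 74.23) T = 557.92·363 + 1759.3·33 + 74.23·33
T = 263032/2391.5 ≈ 109.99 °C

T_f ≈ 110.0 °C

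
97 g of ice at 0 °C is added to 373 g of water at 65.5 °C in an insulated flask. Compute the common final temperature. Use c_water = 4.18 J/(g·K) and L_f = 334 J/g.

Net heat exchanged in the isolated system is zero:
latent heat to melt: 97×334 = 32398; meltwater 0→T: 97×4.18×T = 405.46 T; water cools: 373×4.18×(T − 65.5) = 1559.1(T − 65.5)
1964.6 T = 102124 − 32398 = 69726
T ≈ 35.49 °C (positive, so assuming full melt was valid).

T_f ≈ 35.5 °C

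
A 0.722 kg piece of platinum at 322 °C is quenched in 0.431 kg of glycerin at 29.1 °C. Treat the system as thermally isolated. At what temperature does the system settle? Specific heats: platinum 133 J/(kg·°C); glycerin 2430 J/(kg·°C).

T_f is the heat-capacity-weighted average of the initial temperatures:
T_f = (96.03×322 + 1047.3×29.1) / (96.03 + 1047.3)
    = 61398 / 1143.4 ≈ 53.70 °C

T_f ≈ 53.7 °C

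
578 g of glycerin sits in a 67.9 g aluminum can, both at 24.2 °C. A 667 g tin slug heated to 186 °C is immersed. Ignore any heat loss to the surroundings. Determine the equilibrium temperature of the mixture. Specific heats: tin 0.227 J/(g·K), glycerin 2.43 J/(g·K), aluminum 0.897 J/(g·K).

T_f ≈ 39.4 °C

Let T be the final temperature. ΣQ_i = 0:
667*0.227*(T − 186) + 578*2.43*(T − 24.2) + 67.9*0.897*(T − 24.2) = 0
151.41(T − 186) + 1404.5(T − 24.2) + 60.91(T − 24.2) = 0
(151.41 + 1404.5 + 60.91) T = 151.41*186 + 1404.5*24.2 + 60.91*24.2
T = 63626/1616.9 ≈ 39.35 °C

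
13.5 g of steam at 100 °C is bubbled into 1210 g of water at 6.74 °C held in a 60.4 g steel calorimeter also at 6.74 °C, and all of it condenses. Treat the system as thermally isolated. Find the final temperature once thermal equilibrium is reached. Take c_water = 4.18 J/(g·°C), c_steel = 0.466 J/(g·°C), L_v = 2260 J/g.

Heat gained plus heat lost sum to zero:
condense steam: −13.5·2260 = −30510; condensed water 100 °C→T: 56.43(T − 100); water warms: 1210·4.18·(T − 6.74) = 5057.8(T − 6.74); cup: 28.15(T − 6.74)
5142.4 T = 30510 + 5643 + 34279 = 70432
T ≈ 13.70 °C (< 100 °C, so full condensation is consistent).

T_f ≈ 13.7 °C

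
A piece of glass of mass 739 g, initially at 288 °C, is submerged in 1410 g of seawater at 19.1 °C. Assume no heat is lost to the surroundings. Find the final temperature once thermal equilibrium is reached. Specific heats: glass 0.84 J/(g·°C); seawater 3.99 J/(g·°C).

Taking heat into each body as positive, Σ m c ΔT = 0:
739·0.84·(T − 288) + 1410·3.99·(T − 19.1) = 0
(620.76 + 5625.9) T = 620.76·288 + 5625.9·19.1
T = 286234/6246.7 ≈ 45.82 °C

T_f ≈ 45.8 °C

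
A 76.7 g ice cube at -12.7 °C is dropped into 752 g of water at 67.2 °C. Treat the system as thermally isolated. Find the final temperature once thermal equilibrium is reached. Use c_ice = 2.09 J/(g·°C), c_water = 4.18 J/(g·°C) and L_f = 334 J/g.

T_f ≈ 53.0 °C

Energy balance with sensible and latent terms:
warm ice to 0 °C: 76.7·2.09·(0 − (-12.7)) = 2035.8
  fusion: m_ice L_f = 76.7·334 = 25618
  meltwater 0→T: 76.7·4.18·T = 320.61 T
  water: 3143.4(T − 67.2)
3464 T = 211234 − 27654 = 183580
T ≈ 53.00 °C (positive, so assuming full melt was valid).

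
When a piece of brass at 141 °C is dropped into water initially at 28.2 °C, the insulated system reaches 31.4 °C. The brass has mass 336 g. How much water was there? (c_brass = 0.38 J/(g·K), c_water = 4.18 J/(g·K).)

Heat lost by the brass = heat gained by the water:
336·0.38·(141 − 31.4) = m·4.18·(31.4 − 28.2)
13.38 m = 13994  ⇒  m ≈ 1046 g

m ≈ 1050 g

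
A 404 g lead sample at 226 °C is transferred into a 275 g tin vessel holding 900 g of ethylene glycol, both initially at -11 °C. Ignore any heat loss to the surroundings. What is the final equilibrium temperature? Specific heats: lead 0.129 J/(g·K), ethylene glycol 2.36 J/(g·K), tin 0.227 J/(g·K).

Let T be the final temperature. ΣQ_i = 0:
404·0.129·(T − 226) + 900·2.36·(T − (-11)) + 275·0.227·(T − (-11)) = 0
52.12(T − 226) + 2124(T − (-11)) + 62.43(T − (-11)) = 0
2238.5 T = -12272
T = -12272 / 2238.5 = -5.48 °C

T_f ≈ -5.5 °C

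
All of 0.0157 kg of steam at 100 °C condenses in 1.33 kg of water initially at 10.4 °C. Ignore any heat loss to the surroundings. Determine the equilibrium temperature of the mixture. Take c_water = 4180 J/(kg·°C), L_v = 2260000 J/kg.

T_f ≈ 17.8 °C

Taking heat into each body as positive, Σ m c ΔT = 0:
latent heat released on condensation: 0.0157·2260000 = 35482
  condensed water 100 °C→T: 65.63(T − 100)
  water warms: 1.33·4180·(T − 10.4) = 5559.4(T − 10.4)
5625 T = 35482 + 6562.6 + 57818 = 99862
T ≈ 17.75 °C — below 100 °C, confirming all the steam condensed.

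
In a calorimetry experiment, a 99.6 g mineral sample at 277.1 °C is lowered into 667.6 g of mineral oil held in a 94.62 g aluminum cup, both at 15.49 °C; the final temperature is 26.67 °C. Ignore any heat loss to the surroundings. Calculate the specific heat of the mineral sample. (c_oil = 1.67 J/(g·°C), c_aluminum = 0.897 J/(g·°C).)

c ≈ 0.538 J/(g·°C)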